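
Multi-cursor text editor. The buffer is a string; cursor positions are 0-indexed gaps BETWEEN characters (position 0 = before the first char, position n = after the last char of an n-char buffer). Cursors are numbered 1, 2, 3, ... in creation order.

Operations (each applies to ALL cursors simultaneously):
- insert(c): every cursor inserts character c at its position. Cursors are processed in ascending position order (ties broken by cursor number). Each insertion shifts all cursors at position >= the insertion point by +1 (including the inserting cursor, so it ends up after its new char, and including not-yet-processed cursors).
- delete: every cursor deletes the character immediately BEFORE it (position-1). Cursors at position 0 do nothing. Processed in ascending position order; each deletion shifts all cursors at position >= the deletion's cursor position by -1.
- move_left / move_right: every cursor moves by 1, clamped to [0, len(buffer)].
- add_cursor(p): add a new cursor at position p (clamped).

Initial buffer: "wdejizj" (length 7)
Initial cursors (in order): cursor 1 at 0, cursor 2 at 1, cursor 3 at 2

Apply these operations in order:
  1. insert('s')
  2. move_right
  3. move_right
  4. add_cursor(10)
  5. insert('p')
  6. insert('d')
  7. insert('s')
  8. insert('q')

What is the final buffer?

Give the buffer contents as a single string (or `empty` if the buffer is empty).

After op 1 (insert('s')): buffer="swsdsejizj" (len 10), cursors c1@1 c2@3 c3@5, authorship 1.2.3.....
After op 2 (move_right): buffer="swsdsejizj" (len 10), cursors c1@2 c2@4 c3@6, authorship 1.2.3.....
After op 3 (move_right): buffer="swsdsejizj" (len 10), cursors c1@3 c2@5 c3@7, authorship 1.2.3.....
After op 4 (add_cursor(10)): buffer="swsdsejizj" (len 10), cursors c1@3 c2@5 c3@7 c4@10, authorship 1.2.3.....
After op 5 (insert('p')): buffer="swspdspejpizjp" (len 14), cursors c1@4 c2@7 c3@10 c4@14, authorship 1.21.32..3...4
After op 6 (insert('d')): buffer="swspddspdejpdizjpd" (len 18), cursors c1@5 c2@9 c3@13 c4@18, authorship 1.211.322..33...44
After op 7 (insert('s')): buffer="swspdsdspdsejpdsizjpds" (len 22), cursors c1@6 c2@11 c3@16 c4@22, authorship 1.2111.3222..333...444
After op 8 (insert('q')): buffer="swspdsqdspdsqejpdsqizjpdsq" (len 26), cursors c1@7 c2@13 c3@19 c4@26, authorship 1.21111.32222..3333...4444

Answer: swspdsqdspdsqejpdsqizjpdsq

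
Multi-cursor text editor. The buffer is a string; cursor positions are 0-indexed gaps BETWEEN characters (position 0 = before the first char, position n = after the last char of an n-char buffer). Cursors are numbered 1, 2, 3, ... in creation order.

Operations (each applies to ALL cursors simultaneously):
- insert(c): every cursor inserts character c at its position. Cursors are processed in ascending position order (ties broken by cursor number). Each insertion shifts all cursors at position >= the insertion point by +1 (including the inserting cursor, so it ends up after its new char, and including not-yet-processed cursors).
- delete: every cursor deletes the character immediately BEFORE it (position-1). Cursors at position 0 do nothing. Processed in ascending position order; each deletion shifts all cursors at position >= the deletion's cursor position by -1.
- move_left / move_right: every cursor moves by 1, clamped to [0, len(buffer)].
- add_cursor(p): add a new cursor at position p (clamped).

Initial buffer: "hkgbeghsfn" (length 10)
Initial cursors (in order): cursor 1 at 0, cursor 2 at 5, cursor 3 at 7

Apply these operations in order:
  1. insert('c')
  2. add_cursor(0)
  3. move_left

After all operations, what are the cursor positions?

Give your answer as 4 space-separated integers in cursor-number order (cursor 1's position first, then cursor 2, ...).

Answer: 0 6 9 0

Derivation:
After op 1 (insert('c')): buffer="chkgbecghcsfn" (len 13), cursors c1@1 c2@7 c3@10, authorship 1.....2..3...
After op 2 (add_cursor(0)): buffer="chkgbecghcsfn" (len 13), cursors c4@0 c1@1 c2@7 c3@10, authorship 1.....2..3...
After op 3 (move_left): buffer="chkgbecghcsfn" (len 13), cursors c1@0 c4@0 c2@6 c3@9, authorship 1.....2..3...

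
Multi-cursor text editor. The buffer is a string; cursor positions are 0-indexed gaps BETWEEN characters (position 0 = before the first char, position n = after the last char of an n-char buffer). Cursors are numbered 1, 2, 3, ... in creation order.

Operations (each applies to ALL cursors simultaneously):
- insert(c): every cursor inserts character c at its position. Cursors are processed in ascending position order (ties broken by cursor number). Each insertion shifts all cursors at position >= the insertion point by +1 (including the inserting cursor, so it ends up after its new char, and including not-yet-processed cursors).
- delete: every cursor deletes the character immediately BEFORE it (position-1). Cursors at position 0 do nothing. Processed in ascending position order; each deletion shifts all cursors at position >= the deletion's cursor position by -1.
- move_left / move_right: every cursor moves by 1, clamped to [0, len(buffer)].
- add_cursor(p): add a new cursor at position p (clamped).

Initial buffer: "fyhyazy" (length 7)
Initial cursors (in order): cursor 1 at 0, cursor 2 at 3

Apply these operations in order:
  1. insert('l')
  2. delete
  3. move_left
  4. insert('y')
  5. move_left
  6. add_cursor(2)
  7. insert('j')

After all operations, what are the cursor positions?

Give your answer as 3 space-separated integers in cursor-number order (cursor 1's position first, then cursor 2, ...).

After op 1 (insert('l')): buffer="lfyhlyazy" (len 9), cursors c1@1 c2@5, authorship 1...2....
After op 2 (delete): buffer="fyhyazy" (len 7), cursors c1@0 c2@3, authorship .......
After op 3 (move_left): buffer="fyhyazy" (len 7), cursors c1@0 c2@2, authorship .......
After op 4 (insert('y')): buffer="yfyyhyazy" (len 9), cursors c1@1 c2@4, authorship 1..2.....
After op 5 (move_left): buffer="yfyyhyazy" (len 9), cursors c1@0 c2@3, authorship 1..2.....
After op 6 (add_cursor(2)): buffer="yfyyhyazy" (len 9), cursors c1@0 c3@2 c2@3, authorship 1..2.....
After op 7 (insert('j')): buffer="jyfjyjyhyazy" (len 12), cursors c1@1 c3@4 c2@6, authorship 11.3.22.....

Answer: 1 6 4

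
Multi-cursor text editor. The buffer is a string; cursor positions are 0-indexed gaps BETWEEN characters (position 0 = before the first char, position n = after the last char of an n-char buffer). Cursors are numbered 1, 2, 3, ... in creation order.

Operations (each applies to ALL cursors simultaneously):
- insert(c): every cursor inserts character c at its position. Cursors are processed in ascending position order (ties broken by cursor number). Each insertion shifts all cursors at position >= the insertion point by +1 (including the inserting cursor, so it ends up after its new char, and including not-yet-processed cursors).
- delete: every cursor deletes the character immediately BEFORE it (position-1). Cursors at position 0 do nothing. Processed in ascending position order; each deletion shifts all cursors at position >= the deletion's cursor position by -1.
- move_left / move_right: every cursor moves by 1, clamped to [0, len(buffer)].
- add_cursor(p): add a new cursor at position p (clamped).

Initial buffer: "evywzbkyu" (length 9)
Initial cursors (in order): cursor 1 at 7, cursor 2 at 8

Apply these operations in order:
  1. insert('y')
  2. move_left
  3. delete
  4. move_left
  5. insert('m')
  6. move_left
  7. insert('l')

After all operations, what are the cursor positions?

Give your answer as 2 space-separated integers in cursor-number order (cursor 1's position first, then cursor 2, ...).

Answer: 6 9

Derivation:
After op 1 (insert('y')): buffer="evywzbkyyyu" (len 11), cursors c1@8 c2@10, authorship .......1.2.
After op 2 (move_left): buffer="evywzbkyyyu" (len 11), cursors c1@7 c2@9, authorship .......1.2.
After op 3 (delete): buffer="evywzbyyu" (len 9), cursors c1@6 c2@7, authorship ......12.
After op 4 (move_left): buffer="evywzbyyu" (len 9), cursors c1@5 c2@6, authorship ......12.
After op 5 (insert('m')): buffer="evywzmbmyyu" (len 11), cursors c1@6 c2@8, authorship .....1.212.
After op 6 (move_left): buffer="evywzmbmyyu" (len 11), cursors c1@5 c2@7, authorship .....1.212.
After op 7 (insert('l')): buffer="evywzlmblmyyu" (len 13), cursors c1@6 c2@9, authorship .....11.2212.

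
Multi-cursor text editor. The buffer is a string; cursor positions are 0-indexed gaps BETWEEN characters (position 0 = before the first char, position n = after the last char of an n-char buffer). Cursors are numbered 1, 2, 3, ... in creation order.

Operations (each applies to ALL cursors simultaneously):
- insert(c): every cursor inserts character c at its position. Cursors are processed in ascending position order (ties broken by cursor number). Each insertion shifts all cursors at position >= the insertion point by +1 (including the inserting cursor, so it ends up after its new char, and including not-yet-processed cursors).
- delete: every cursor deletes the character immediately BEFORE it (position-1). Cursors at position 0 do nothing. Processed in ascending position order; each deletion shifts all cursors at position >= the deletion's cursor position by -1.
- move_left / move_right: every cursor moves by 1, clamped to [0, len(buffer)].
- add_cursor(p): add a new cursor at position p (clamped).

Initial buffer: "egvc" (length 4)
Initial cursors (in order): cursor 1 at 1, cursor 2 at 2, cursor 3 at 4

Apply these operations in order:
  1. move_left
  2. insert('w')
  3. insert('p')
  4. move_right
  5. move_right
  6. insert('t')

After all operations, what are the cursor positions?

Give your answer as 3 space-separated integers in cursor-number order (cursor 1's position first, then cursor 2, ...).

Answer: 5 9 13

Derivation:
After op 1 (move_left): buffer="egvc" (len 4), cursors c1@0 c2@1 c3@3, authorship ....
After op 2 (insert('w')): buffer="wewgvwc" (len 7), cursors c1@1 c2@3 c3@6, authorship 1.2..3.
After op 3 (insert('p')): buffer="wpewpgvwpc" (len 10), cursors c1@2 c2@5 c3@9, authorship 11.22..33.
After op 4 (move_right): buffer="wpewpgvwpc" (len 10), cursors c1@3 c2@6 c3@10, authorship 11.22..33.
After op 5 (move_right): buffer="wpewpgvwpc" (len 10), cursors c1@4 c2@7 c3@10, authorship 11.22..33.
After op 6 (insert('t')): buffer="wpewtpgvtwpct" (len 13), cursors c1@5 c2@9 c3@13, authorship 11.212..233.3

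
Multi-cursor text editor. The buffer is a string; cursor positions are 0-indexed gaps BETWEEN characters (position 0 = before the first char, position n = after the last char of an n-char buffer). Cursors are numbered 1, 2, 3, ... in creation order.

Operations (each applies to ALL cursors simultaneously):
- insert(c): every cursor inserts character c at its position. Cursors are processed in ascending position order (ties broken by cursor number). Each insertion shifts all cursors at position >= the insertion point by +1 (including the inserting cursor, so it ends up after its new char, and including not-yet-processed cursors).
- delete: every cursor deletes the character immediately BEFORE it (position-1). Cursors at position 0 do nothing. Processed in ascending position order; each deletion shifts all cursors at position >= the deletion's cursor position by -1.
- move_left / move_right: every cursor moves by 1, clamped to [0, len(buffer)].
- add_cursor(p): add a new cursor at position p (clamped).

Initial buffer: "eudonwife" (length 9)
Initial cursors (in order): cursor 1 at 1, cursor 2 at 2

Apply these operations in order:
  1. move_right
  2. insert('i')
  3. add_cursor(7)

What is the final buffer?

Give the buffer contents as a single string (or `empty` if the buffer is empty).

After op 1 (move_right): buffer="eudonwife" (len 9), cursors c1@2 c2@3, authorship .........
After op 2 (insert('i')): buffer="euidionwife" (len 11), cursors c1@3 c2@5, authorship ..1.2......
After op 3 (add_cursor(7)): buffer="euidionwife" (len 11), cursors c1@3 c2@5 c3@7, authorship ..1.2......

Answer: euidionwife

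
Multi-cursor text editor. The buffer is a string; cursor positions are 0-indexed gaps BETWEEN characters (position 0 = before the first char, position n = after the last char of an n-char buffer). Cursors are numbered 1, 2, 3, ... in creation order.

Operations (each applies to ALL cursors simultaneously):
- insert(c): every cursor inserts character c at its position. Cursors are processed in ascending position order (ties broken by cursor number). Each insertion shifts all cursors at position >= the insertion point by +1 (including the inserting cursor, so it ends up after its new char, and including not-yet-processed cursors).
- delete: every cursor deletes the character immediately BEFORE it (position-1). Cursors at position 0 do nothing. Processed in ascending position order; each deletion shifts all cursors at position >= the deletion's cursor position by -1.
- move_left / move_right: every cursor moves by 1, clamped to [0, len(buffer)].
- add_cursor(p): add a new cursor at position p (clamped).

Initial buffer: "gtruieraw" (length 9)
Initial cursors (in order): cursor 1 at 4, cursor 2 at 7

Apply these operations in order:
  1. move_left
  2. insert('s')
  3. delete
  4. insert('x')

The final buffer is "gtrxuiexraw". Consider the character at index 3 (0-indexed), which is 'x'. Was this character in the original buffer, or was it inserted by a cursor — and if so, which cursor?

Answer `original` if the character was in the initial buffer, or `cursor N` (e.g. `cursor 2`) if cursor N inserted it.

Answer: cursor 1

Derivation:
After op 1 (move_left): buffer="gtruieraw" (len 9), cursors c1@3 c2@6, authorship .........
After op 2 (insert('s')): buffer="gtrsuiesraw" (len 11), cursors c1@4 c2@8, authorship ...1...2...
After op 3 (delete): buffer="gtruieraw" (len 9), cursors c1@3 c2@6, authorship .........
After op 4 (insert('x')): buffer="gtrxuiexraw" (len 11), cursors c1@4 c2@8, authorship ...1...2...
Authorship (.=original, N=cursor N): . . . 1 . . . 2 . . .
Index 3: author = 1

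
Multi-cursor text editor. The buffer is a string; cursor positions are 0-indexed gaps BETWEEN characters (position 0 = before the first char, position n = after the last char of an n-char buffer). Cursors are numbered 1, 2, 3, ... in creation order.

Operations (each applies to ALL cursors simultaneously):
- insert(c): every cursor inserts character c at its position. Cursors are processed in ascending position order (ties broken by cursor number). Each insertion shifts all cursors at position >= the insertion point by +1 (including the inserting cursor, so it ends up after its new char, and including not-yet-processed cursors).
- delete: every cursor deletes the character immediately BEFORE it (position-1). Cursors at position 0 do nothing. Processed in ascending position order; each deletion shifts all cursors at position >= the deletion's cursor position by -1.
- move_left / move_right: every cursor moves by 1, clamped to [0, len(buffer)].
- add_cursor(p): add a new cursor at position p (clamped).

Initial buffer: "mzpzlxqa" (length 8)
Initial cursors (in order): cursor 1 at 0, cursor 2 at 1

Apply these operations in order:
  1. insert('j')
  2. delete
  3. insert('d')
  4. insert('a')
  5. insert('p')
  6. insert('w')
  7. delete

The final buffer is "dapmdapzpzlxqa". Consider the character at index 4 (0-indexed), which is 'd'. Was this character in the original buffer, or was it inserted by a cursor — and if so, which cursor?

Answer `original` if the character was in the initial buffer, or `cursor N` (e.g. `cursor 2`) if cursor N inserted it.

Answer: cursor 2

Derivation:
After op 1 (insert('j')): buffer="jmjzpzlxqa" (len 10), cursors c1@1 c2@3, authorship 1.2.......
After op 2 (delete): buffer="mzpzlxqa" (len 8), cursors c1@0 c2@1, authorship ........
After op 3 (insert('d')): buffer="dmdzpzlxqa" (len 10), cursors c1@1 c2@3, authorship 1.2.......
After op 4 (insert('a')): buffer="damdazpzlxqa" (len 12), cursors c1@2 c2@5, authorship 11.22.......
After op 5 (insert('p')): buffer="dapmdapzpzlxqa" (len 14), cursors c1@3 c2@7, authorship 111.222.......
After op 6 (insert('w')): buffer="dapwmdapwzpzlxqa" (len 16), cursors c1@4 c2@9, authorship 1111.2222.......
After op 7 (delete): buffer="dapmdapzpzlxqa" (len 14), cursors c1@3 c2@7, authorship 111.222.......
Authorship (.=original, N=cursor N): 1 1 1 . 2 2 2 . . . . . . .
Index 4: author = 2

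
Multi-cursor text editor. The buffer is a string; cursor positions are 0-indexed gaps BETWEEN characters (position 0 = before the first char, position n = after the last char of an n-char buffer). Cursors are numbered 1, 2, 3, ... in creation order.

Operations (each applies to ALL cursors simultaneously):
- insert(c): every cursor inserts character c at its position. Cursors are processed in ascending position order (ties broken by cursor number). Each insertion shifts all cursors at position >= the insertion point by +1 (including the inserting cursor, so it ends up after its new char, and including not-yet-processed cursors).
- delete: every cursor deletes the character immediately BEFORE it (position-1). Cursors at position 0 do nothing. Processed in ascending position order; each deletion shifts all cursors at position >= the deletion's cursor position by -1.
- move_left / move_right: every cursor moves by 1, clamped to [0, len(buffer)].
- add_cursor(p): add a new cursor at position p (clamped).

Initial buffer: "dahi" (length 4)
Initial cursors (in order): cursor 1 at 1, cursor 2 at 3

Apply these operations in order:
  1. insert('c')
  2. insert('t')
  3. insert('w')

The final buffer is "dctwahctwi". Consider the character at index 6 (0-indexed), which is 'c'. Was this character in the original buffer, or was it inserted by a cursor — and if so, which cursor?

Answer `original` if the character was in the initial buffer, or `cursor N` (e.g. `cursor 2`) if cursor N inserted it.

Answer: cursor 2

Derivation:
After op 1 (insert('c')): buffer="dcahci" (len 6), cursors c1@2 c2@5, authorship .1..2.
After op 2 (insert('t')): buffer="dctahcti" (len 8), cursors c1@3 c2@7, authorship .11..22.
After op 3 (insert('w')): buffer="dctwahctwi" (len 10), cursors c1@4 c2@9, authorship .111..222.
Authorship (.=original, N=cursor N): . 1 1 1 . . 2 2 2 .
Index 6: author = 2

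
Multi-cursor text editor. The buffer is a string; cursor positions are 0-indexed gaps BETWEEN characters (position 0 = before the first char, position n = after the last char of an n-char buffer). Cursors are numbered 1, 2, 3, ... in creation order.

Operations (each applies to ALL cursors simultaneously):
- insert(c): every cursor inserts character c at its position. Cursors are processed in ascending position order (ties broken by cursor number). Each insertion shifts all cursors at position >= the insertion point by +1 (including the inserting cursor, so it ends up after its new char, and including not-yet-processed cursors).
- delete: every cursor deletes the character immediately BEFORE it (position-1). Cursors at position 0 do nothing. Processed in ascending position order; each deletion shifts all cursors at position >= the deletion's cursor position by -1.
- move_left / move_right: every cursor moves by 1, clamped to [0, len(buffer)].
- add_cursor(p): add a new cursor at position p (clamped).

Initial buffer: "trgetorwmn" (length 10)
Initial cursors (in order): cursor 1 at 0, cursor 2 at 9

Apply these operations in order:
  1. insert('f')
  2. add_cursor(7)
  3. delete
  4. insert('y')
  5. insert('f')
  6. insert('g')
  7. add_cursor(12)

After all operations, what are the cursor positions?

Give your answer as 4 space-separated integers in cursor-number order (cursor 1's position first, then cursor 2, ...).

After op 1 (insert('f')): buffer="ftrgetorwmfn" (len 12), cursors c1@1 c2@11, authorship 1.........2.
After op 2 (add_cursor(7)): buffer="ftrgetorwmfn" (len 12), cursors c1@1 c3@7 c2@11, authorship 1.........2.
After op 3 (delete): buffer="trgetrwmn" (len 9), cursors c1@0 c3@5 c2@8, authorship .........
After op 4 (insert('y')): buffer="ytrgetyrwmyn" (len 12), cursors c1@1 c3@7 c2@11, authorship 1.....3...2.
After op 5 (insert('f')): buffer="yftrgetyfrwmyfn" (len 15), cursors c1@2 c3@9 c2@14, authorship 11.....33...22.
After op 6 (insert('g')): buffer="yfgtrgetyfgrwmyfgn" (len 18), cursors c1@3 c3@11 c2@17, authorship 111.....333...222.
After op 7 (add_cursor(12)): buffer="yfgtrgetyfgrwmyfgn" (len 18), cursors c1@3 c3@11 c4@12 c2@17, authorship 111.....333...222.

Answer: 3 17 11 12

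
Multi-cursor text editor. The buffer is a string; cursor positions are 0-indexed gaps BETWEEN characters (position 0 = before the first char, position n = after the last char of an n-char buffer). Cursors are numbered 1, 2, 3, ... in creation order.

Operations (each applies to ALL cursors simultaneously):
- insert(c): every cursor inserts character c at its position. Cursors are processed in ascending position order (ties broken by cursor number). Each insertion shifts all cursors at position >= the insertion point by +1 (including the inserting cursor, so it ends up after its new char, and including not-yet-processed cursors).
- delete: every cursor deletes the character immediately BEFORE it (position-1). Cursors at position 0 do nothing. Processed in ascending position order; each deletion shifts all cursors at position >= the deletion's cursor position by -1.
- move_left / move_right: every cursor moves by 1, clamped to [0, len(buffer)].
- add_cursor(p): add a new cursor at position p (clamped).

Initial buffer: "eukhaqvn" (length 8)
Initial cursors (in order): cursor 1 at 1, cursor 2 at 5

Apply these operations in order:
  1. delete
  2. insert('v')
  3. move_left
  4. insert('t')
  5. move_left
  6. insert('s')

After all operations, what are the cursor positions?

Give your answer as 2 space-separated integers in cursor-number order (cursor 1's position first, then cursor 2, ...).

After op 1 (delete): buffer="ukhqvn" (len 6), cursors c1@0 c2@3, authorship ......
After op 2 (insert('v')): buffer="vukhvqvn" (len 8), cursors c1@1 c2@5, authorship 1...2...
After op 3 (move_left): buffer="vukhvqvn" (len 8), cursors c1@0 c2@4, authorship 1...2...
After op 4 (insert('t')): buffer="tvukhtvqvn" (len 10), cursors c1@1 c2@6, authorship 11...22...
After op 5 (move_left): buffer="tvukhtvqvn" (len 10), cursors c1@0 c2@5, authorship 11...22...
After op 6 (insert('s')): buffer="stvukhstvqvn" (len 12), cursors c1@1 c2@7, authorship 111...222...

Answer: 1 7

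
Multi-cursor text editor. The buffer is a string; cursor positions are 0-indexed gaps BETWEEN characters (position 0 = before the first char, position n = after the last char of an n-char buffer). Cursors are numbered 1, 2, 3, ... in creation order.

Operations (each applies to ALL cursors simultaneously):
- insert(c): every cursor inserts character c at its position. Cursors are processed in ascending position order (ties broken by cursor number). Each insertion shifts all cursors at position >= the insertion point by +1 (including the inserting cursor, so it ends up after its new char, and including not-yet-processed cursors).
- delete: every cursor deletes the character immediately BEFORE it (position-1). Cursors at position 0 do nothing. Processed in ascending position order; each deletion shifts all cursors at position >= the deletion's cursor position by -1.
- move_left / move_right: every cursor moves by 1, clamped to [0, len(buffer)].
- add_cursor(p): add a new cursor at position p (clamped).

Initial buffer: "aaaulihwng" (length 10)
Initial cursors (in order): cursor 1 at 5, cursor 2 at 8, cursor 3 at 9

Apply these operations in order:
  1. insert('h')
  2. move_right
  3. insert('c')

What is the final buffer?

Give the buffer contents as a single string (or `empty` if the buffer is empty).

Answer: aaaulhichwhnchgc

Derivation:
After op 1 (insert('h')): buffer="aaaulhihwhnhg" (len 13), cursors c1@6 c2@10 c3@12, authorship .....1...2.3.
After op 2 (move_right): buffer="aaaulhihwhnhg" (len 13), cursors c1@7 c2@11 c3@13, authorship .....1...2.3.
After op 3 (insert('c')): buffer="aaaulhichwhnchgc" (len 16), cursors c1@8 c2@13 c3@16, authorship .....1.1..2.23.3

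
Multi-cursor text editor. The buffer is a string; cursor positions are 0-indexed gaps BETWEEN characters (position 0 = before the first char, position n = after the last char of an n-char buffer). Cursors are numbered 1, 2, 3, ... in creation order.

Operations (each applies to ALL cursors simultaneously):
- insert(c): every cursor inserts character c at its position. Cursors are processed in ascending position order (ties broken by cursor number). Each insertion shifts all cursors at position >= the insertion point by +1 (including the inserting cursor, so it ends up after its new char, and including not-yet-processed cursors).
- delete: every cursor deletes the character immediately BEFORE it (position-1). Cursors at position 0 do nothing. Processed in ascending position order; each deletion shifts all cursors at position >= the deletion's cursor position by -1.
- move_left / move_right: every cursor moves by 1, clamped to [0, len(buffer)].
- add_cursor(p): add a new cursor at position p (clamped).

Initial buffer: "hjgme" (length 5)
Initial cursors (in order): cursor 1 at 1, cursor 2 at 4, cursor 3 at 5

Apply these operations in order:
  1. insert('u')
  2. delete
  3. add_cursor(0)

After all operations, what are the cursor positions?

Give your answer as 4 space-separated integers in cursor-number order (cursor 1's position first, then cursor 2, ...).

After op 1 (insert('u')): buffer="hujgmueu" (len 8), cursors c1@2 c2@6 c3@8, authorship .1...2.3
After op 2 (delete): buffer="hjgme" (len 5), cursors c1@1 c2@4 c3@5, authorship .....
After op 3 (add_cursor(0)): buffer="hjgme" (len 5), cursors c4@0 c1@1 c2@4 c3@5, authorship .....

Answer: 1 4 5 0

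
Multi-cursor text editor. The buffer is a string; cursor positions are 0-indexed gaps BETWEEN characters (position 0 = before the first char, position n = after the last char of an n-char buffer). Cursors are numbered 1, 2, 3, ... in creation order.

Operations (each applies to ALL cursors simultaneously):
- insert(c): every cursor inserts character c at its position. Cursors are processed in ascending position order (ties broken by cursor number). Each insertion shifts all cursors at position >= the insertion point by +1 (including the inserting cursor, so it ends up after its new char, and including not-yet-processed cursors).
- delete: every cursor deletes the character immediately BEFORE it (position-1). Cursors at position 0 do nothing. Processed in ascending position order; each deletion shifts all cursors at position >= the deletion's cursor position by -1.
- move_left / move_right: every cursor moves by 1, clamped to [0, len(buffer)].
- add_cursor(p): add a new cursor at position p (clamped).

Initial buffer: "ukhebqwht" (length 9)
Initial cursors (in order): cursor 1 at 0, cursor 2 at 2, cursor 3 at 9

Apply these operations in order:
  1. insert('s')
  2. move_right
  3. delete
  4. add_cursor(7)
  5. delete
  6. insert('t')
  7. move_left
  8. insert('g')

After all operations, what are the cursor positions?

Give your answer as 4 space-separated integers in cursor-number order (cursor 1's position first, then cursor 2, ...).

Answer: 1 4 12 9

Derivation:
After op 1 (insert('s')): buffer="sukshebqwhts" (len 12), cursors c1@1 c2@4 c3@12, authorship 1..2.......3
After op 2 (move_right): buffer="sukshebqwhts" (len 12), cursors c1@2 c2@5 c3@12, authorship 1..2.......3
After op 3 (delete): buffer="sksebqwht" (len 9), cursors c1@1 c2@3 c3@9, authorship 1.2......
After op 4 (add_cursor(7)): buffer="sksebqwht" (len 9), cursors c1@1 c2@3 c4@7 c3@9, authorship 1.2......
After op 5 (delete): buffer="kebqh" (len 5), cursors c1@0 c2@1 c4@4 c3@5, authorship .....
After op 6 (insert('t')): buffer="tktebqtht" (len 9), cursors c1@1 c2@3 c4@7 c3@9, authorship 1.2...4.3
After op 7 (move_left): buffer="tktebqtht" (len 9), cursors c1@0 c2@2 c4@6 c3@8, authorship 1.2...4.3
After op 8 (insert('g')): buffer="gtkgtebqgthgt" (len 13), cursors c1@1 c2@4 c4@9 c3@12, authorship 11.22...44.33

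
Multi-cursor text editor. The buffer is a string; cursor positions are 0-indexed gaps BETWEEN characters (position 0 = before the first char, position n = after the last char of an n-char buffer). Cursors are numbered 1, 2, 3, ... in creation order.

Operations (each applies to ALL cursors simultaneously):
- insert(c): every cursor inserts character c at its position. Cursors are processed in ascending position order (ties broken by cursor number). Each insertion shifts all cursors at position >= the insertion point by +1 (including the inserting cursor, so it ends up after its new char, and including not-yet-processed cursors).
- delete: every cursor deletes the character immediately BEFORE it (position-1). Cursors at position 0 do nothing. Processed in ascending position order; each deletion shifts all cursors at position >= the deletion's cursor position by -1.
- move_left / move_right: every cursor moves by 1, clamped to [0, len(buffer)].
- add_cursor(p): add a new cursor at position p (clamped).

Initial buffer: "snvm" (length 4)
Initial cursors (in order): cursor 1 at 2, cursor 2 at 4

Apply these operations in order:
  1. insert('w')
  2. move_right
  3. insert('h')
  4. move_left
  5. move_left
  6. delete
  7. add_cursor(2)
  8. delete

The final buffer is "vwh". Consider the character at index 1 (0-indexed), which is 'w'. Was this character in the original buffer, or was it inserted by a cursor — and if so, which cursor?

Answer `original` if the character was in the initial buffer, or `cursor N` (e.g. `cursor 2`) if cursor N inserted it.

After op 1 (insert('w')): buffer="snwvmw" (len 6), cursors c1@3 c2@6, authorship ..1..2
After op 2 (move_right): buffer="snwvmw" (len 6), cursors c1@4 c2@6, authorship ..1..2
After op 3 (insert('h')): buffer="snwvhmwh" (len 8), cursors c1@5 c2@8, authorship ..1.1.22
After op 4 (move_left): buffer="snwvhmwh" (len 8), cursors c1@4 c2@7, authorship ..1.1.22
After op 5 (move_left): buffer="snwvhmwh" (len 8), cursors c1@3 c2@6, authorship ..1.1.22
After op 6 (delete): buffer="snvhwh" (len 6), cursors c1@2 c2@4, authorship ...122
After op 7 (add_cursor(2)): buffer="snvhwh" (len 6), cursors c1@2 c3@2 c2@4, authorship ...122
After op 8 (delete): buffer="vwh" (len 3), cursors c1@0 c3@0 c2@1, authorship .22
Authorship (.=original, N=cursor N): . 2 2
Index 1: author = 2

Answer: cursor 2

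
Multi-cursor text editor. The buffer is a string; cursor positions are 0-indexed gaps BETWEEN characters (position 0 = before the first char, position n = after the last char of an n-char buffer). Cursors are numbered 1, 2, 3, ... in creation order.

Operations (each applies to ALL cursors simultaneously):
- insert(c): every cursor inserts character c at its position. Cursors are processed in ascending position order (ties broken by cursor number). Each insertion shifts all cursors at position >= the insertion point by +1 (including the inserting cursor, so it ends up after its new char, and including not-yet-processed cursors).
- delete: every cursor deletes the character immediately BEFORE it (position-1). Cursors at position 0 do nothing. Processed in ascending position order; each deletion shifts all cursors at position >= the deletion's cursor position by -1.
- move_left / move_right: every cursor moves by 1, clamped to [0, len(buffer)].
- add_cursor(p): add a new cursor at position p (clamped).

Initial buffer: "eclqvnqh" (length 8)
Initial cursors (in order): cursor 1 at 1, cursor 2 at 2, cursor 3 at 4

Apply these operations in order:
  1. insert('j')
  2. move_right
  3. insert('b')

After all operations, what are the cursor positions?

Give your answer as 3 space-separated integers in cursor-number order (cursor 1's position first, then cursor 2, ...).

Answer: 4 7 11

Derivation:
After op 1 (insert('j')): buffer="ejcjlqjvnqh" (len 11), cursors c1@2 c2@4 c3@7, authorship .1.2..3....
After op 2 (move_right): buffer="ejcjlqjvnqh" (len 11), cursors c1@3 c2@5 c3@8, authorship .1.2..3....
After op 3 (insert('b')): buffer="ejcbjlbqjvbnqh" (len 14), cursors c1@4 c2@7 c3@11, authorship .1.12.2.3.3...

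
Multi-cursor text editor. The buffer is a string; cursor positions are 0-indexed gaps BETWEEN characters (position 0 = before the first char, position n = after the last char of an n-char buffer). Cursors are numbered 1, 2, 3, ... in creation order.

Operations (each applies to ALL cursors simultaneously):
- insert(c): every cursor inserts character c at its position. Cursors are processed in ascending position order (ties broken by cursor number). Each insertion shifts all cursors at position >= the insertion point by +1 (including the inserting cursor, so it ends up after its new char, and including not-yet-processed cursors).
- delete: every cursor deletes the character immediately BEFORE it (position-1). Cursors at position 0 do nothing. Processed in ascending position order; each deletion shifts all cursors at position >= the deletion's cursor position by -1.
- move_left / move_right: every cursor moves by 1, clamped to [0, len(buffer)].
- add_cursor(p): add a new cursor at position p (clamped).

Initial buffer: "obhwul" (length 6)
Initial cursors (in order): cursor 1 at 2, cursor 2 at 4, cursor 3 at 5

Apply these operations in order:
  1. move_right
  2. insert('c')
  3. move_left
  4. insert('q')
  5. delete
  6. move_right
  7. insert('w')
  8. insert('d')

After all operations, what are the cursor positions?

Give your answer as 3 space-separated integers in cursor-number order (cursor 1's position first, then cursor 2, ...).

Answer: 6 11 15

Derivation:
After op 1 (move_right): buffer="obhwul" (len 6), cursors c1@3 c2@5 c3@6, authorship ......
After op 2 (insert('c')): buffer="obhcwuclc" (len 9), cursors c1@4 c2@7 c3@9, authorship ...1..2.3
After op 3 (move_left): buffer="obhcwuclc" (len 9), cursors c1@3 c2@6 c3@8, authorship ...1..2.3
After op 4 (insert('q')): buffer="obhqcwuqclqc" (len 12), cursors c1@4 c2@8 c3@11, authorship ...11..22.33
After op 5 (delete): buffer="obhcwuclc" (len 9), cursors c1@3 c2@6 c3@8, authorship ...1..2.3
After op 6 (move_right): buffer="obhcwuclc" (len 9), cursors c1@4 c2@7 c3@9, authorship ...1..2.3
After op 7 (insert('w')): buffer="obhcwwucwlcw" (len 12), cursors c1@5 c2@9 c3@12, authorship ...11..22.33
After op 8 (insert('d')): buffer="obhcwdwucwdlcwd" (len 15), cursors c1@6 c2@11 c3@15, authorship ...111..222.333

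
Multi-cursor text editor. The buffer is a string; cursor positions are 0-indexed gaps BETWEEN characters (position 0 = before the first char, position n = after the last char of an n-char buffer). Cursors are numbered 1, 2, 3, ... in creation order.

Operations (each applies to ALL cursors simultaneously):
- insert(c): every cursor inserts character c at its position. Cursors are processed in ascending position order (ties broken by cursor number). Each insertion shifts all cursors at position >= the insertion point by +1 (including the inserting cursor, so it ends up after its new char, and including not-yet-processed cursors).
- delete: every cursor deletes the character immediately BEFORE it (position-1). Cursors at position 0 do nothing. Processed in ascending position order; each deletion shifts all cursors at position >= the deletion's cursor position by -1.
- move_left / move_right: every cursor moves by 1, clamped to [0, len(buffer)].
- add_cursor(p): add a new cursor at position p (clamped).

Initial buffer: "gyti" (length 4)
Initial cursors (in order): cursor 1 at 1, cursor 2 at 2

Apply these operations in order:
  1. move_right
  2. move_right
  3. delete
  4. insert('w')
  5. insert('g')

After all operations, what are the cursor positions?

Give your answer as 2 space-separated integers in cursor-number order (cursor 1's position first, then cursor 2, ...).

Answer: 6 6

Derivation:
After op 1 (move_right): buffer="gyti" (len 4), cursors c1@2 c2@3, authorship ....
After op 2 (move_right): buffer="gyti" (len 4), cursors c1@3 c2@4, authorship ....
After op 3 (delete): buffer="gy" (len 2), cursors c1@2 c2@2, authorship ..
After op 4 (insert('w')): buffer="gyww" (len 4), cursors c1@4 c2@4, authorship ..12
After op 5 (insert('g')): buffer="gywwgg" (len 6), cursors c1@6 c2@6, authorship ..1212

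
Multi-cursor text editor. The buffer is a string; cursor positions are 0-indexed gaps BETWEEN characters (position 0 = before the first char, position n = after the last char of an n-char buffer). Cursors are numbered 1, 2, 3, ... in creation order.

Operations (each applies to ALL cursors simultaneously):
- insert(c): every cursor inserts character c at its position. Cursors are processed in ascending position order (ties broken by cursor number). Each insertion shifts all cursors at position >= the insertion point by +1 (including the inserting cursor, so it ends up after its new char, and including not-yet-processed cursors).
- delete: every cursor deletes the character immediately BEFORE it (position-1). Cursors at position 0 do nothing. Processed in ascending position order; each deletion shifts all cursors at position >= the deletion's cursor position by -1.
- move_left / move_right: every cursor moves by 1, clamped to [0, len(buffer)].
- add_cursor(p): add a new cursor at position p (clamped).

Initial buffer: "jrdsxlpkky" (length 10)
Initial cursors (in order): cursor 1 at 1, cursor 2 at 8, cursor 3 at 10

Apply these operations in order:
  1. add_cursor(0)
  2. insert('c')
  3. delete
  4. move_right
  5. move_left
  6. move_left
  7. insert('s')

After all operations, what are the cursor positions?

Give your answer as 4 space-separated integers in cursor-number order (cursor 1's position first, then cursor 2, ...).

After op 1 (add_cursor(0)): buffer="jrdsxlpkky" (len 10), cursors c4@0 c1@1 c2@8 c3@10, authorship ..........
After op 2 (insert('c')): buffer="cjcrdsxlpkckyc" (len 14), cursors c4@1 c1@3 c2@11 c3@14, authorship 4.1.......2..3
After op 3 (delete): buffer="jrdsxlpkky" (len 10), cursors c4@0 c1@1 c2@8 c3@10, authorship ..........
After op 4 (move_right): buffer="jrdsxlpkky" (len 10), cursors c4@1 c1@2 c2@9 c3@10, authorship ..........
After op 5 (move_left): buffer="jrdsxlpkky" (len 10), cursors c4@0 c1@1 c2@8 c3@9, authorship ..........
After op 6 (move_left): buffer="jrdsxlpkky" (len 10), cursors c1@0 c4@0 c2@7 c3@8, authorship ..........
After op 7 (insert('s')): buffer="ssjrdsxlpsksky" (len 14), cursors c1@2 c4@2 c2@10 c3@12, authorship 14.......2.3..

Answer: 2 10 12 2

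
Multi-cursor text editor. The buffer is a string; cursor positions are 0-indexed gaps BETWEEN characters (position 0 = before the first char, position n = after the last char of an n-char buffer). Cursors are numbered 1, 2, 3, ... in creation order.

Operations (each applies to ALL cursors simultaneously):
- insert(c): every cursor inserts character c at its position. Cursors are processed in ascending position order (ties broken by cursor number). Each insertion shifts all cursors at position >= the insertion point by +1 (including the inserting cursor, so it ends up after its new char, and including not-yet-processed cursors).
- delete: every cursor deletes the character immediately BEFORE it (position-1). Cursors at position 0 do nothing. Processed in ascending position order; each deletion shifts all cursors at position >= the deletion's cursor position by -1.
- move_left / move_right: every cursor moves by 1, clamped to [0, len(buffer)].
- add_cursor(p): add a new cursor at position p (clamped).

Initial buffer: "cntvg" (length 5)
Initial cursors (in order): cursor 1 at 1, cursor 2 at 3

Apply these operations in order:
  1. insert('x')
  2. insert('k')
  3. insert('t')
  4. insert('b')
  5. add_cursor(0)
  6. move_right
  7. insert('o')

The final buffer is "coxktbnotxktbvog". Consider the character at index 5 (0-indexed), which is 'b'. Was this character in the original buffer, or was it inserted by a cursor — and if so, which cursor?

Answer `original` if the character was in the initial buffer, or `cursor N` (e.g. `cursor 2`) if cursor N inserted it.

After op 1 (insert('x')): buffer="cxntxvg" (len 7), cursors c1@2 c2@5, authorship .1..2..
After op 2 (insert('k')): buffer="cxkntxkvg" (len 9), cursors c1@3 c2@7, authorship .11..22..
After op 3 (insert('t')): buffer="cxktntxktvg" (len 11), cursors c1@4 c2@9, authorship .111..222..
After op 4 (insert('b')): buffer="cxktbntxktbvg" (len 13), cursors c1@5 c2@11, authorship .1111..2222..
After op 5 (add_cursor(0)): buffer="cxktbntxktbvg" (len 13), cursors c3@0 c1@5 c2@11, authorship .1111..2222..
After op 6 (move_right): buffer="cxktbntxktbvg" (len 13), cursors c3@1 c1@6 c2@12, authorship .1111..2222..
After op 7 (insert('o')): buffer="coxktbnotxktbvog" (len 16), cursors c3@2 c1@8 c2@15, authorship .31111.1.2222.2.
Authorship (.=original, N=cursor N): . 3 1 1 1 1 . 1 . 2 2 2 2 . 2 .
Index 5: author = 1

Answer: cursor 1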